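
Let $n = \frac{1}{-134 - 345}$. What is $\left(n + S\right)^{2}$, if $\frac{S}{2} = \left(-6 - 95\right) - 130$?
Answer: $\frac{48973247401}{229441} \approx 2.1345 \cdot 10^{5}$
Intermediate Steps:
$S = -462$ ($S = 2 \left(\left(-6 - 95\right) - 130\right) = 2 \left(-101 - 130\right) = 2 \left(-231\right) = -462$)
$n = - \frac{1}{479}$ ($n = \frac{1}{-479} = - \frac{1}{479} \approx -0.0020877$)
$\left(n + S\right)^{2} = \left(- \frac{1}{479} - 462\right)^{2} = \left(- \frac{221299}{479}\right)^{2} = \frac{48973247401}{229441}$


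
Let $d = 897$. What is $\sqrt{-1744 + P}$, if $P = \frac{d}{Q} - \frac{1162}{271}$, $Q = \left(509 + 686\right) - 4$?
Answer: $\frac{i \sqrt{20227648442631}}{107587} \approx 41.804 i$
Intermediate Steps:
$Q = 1191$ ($Q = 1195 - 4 = 1191$)
$P = - \frac{380285}{107587}$ ($P = \frac{897}{1191} - \frac{1162}{271} = 897 \cdot \frac{1}{1191} - \frac{1162}{271} = \frac{299}{397} - \frac{1162}{271} = - \frac{380285}{107587} \approx -3.5347$)
$\sqrt{-1744 + P} = \sqrt{-1744 - \frac{380285}{107587}} = \sqrt{- \frac{188012013}{107587}} = \frac{i \sqrt{20227648442631}}{107587}$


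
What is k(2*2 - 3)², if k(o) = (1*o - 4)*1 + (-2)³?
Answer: 121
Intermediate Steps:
k(o) = -12 + o (k(o) = (o - 4)*1 - 8 = (-4 + o)*1 - 8 = (-4 + o) - 8 = -12 + o)
k(2*2 - 3)² = (-12 + (2*2 - 3))² = (-12 + (4 - 3))² = (-12 + 1)² = (-11)² = 121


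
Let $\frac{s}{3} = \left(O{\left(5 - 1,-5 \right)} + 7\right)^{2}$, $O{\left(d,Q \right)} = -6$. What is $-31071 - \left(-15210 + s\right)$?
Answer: $-15864$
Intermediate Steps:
$s = 3$ ($s = 3 \left(-6 + 7\right)^{2} = 3 \cdot 1^{2} = 3 \cdot 1 = 3$)
$-31071 - \left(-15210 + s\right) = -31071 + \left(15210 - 3\right) = -31071 + 15207 = -15864$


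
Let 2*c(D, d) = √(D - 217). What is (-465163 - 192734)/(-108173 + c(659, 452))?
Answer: 3649573958/600071683 + 219299*√442/7800931879 ≈ 6.0825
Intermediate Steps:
c(D, d) = √(-217 + D)/2 (c(D, d) = √(D - 217)/2 = √(-217 + D)/2)
(-465163 - 192734)/(-108173 + c(659, 452)) = (-465163 - 192734)/(-108173 + √(-217 + 659)/2) = -657897/(-108173 + √442/2)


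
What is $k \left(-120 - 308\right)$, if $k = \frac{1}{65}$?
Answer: $- \frac{428}{65} \approx -6.5846$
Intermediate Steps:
$k = \frac{1}{65} \approx 0.015385$
$k \left(-120 - 308\right) = \frac{-120 - 308}{65} = \frac{1}{65} \left(-428\right) = - \frac{428}{65}$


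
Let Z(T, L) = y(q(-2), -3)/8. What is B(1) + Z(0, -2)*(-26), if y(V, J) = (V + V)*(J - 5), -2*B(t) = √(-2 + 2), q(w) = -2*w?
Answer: 208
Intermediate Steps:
B(t) = 0 (B(t) = -√(-2 + 2)/2 = -√0/2 = -½*0 = 0)
y(V, J) = 2*V*(-5 + J) (y(V, J) = (2*V)*(-5 + J) = 2*V*(-5 + J))
Z(T, L) = -8 (Z(T, L) = (2*(-2*(-2))*(-5 - 3))/8 = (2*4*(-8))*(⅛) = -64*⅛ = -8)
B(1) + Z(0, -2)*(-26) = 0 - 8*(-26) = 0 + 208 = 208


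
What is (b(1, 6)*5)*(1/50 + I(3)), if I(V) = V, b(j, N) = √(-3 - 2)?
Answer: 151*I*√5/10 ≈ 33.765*I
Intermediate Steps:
b(j, N) = I*√5 (b(j, N) = √(-5) = I*√5)
(b(1, 6)*5)*(1/50 + I(3)) = ((I*√5)*5)*(1/50 + 3) = (5*I*√5)*(1/50 + 3) = (5*I*√5)*(151/50) = 151*I*√5/10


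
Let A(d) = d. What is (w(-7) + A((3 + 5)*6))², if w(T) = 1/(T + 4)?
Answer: 20449/9 ≈ 2272.1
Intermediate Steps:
w(T) = 1/(4 + T)
(w(-7) + A((3 + 5)*6))² = (1/(4 - 7) + (3 + 5)*6)² = (1/(-3) + 8*6)² = (-⅓ + 48)² = (143/3)² = 20449/9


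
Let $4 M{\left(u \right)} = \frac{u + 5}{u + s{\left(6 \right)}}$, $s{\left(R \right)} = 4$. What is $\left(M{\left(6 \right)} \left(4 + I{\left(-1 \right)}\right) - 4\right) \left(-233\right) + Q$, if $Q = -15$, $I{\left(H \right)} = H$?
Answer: $\frac{28991}{40} \approx 724.78$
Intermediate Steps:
$M{\left(u \right)} = \frac{5 + u}{4 \left(4 + u\right)}$ ($M{\left(u \right)} = \frac{\left(u + 5\right) \frac{1}{u + 4}}{4} = \frac{\left(5 + u\right) \frac{1}{4 + u}}{4} = \frac{\frac{1}{4 + u} \left(5 + u\right)}{4} = \frac{5 + u}{4 \left(4 + u\right)}$)
$\left(M{\left(6 \right)} \left(4 + I{\left(-1 \right)}\right) - 4\right) \left(-233\right) + Q = \left(\frac{5 + 6}{4 \left(4 + 6\right)} \left(4 - 1\right) - 4\right) \left(-233\right) - 15 = \left(\frac{1}{4} \cdot \frac{1}{10} \cdot 11 \cdot 3 - 4\right) \left(-233\right) - 15 = \left(\frac{11}{40} \cdot 3 - 4\right) \left(-233\right) - 15 = \left(\frac{33}{40} - 4\right) \left(-233\right) - 15 = \left(- \frac{127}{40}\right) \left(-233\right) - 15 = \frac{29591}{40} - 15 = \frac{28991}{40}$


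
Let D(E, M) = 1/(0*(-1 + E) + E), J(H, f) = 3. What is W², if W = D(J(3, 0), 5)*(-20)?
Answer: 400/9 ≈ 44.444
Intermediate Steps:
D(E, M) = 1/E (D(E, M) = 1/(0 + E) = 1/E)
W = -20/3 ≈ -6.6667
W² = (-20/3)² = 400/9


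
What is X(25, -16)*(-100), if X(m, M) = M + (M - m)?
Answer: 5700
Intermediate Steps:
X(m, M) = -m + 2*M
X(25, -16)*(-100) = (-1*25 + 2*(-16))*(-100) = (-25 - 32)*(-100) = -57*(-100) = 5700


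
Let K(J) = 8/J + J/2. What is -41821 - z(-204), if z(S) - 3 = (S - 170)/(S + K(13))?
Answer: -214106780/5119 ≈ -41826.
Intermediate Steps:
K(J) = J/2 + 8/J (K(J) = 8/J + J*(1/2) = 8/J + J/2 = J/2 + 8/J)
z(S) = 3 + (-170 + S)/(185/26 + S) (z(S) = 3 + (S - 170)/(S + ((1/2)*13 + 8/13)) = 3 + (-170 + S)/(S + (13/2 + 8*(1/13))) = 3 + (-170 + S)/(S + (13/2 + 8/13)) = 3 + (-170 + S)/(S + 185/26) = 3 + (-170 + S)/(185/26 + S))
-41821 - z(-204) = -41821 - (-3865 + 104*(-204))/(185 + 26*(-204)) = -41821 - (-3865 - 21216)/(185 - 5304) = -41821 - (-25081)/(-5119) = -41821 - (-1)*(-25081)/5119 = -41821 - 1*25081/5119 = -41821 - 25081/5119 = -214106780/5119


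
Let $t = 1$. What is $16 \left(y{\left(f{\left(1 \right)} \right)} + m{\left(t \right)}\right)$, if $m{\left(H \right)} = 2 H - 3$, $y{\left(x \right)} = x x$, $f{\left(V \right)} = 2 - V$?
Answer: $0$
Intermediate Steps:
$y{\left(x \right)} = x^{2}$
$m{\left(H \right)} = -3 + 2 H$
$16 \left(y{\left(f{\left(1 \right)} \right)} + m{\left(t \right)}\right) = 16 \left(\left(2 - 1\right)^{2} + \left(-3 + 2 \cdot 1\right)\right) = 16 \left(\left(2 - 1\right)^{2} + \left(-3 + 2\right)\right) = 16 \left(1^{2} - 1\right) = 16 \left(1 - 1\right) = 16 \cdot 0 = 0$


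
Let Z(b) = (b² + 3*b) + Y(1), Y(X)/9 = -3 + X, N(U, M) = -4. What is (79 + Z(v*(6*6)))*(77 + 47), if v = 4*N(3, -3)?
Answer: 40933516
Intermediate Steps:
Y(X) = -27 + 9*X (Y(X) = 9*(-3 + X) = -27 + 9*X)
v = -16 (v = 4*(-4) = -16)
Z(b) = -18 + b² + 3*b (Z(b) = (b² + 3*b) + (-27 + 9*1) = (b² + 3*b) + (-27 + 9) = (b² + 3*b) - 18 = -18 + b² + 3*b)
(79 + Z(v*(6*6)))*(77 + 47) = (79 + (-18 + (-96*6)² + 3*(-96*6)))*(77 + 47) = (79 + (-18 + (-16*36)² + 3*(-16*36)))*124 = (79 + (-18 + (-576)² + 3*(-576)))*124 = (79 + (-18 + 331776 - 1728))*124 = (79 + 330030)*124 = 330109*124 = 40933516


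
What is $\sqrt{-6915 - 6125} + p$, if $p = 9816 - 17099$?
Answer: $-7283 + 4 i \sqrt{815} \approx -7283.0 + 114.19 i$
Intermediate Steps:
$p = -7283$ ($p = 9816 - 17099 = -7283$)
$\sqrt{-6915 - 6125} + p = \sqrt{-6915 - 6125} - 7283 = \sqrt{-13040} - 7283 = 4 i \sqrt{815} - 7283 = -7283 + 4 i \sqrt{815}$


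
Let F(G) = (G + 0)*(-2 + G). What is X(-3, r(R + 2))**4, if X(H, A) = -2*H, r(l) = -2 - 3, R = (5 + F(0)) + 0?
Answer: 1296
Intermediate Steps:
F(G) = G*(-2 + G)
R = 5 (R = (5 + 0*(-2 + 0)) + 0 = (5 + 0*(-2)) + 0 = (5 + 0) + 0 = 5 + 0 = 5)
r(l) = -5
X(-3, r(R + 2))**4 = (-2*(-3))**4 = 6**4 = 1296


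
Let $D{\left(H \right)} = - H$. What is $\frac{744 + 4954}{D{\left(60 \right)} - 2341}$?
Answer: $- \frac{814}{343} \approx -2.3732$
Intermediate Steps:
$\frac{744 + 4954}{D{\left(60 \right)} - 2341} = \frac{744 + 4954}{\left(-1\right) 60 - 2341} = \frac{5698}{-60 - 2341} = \frac{5698}{-2401} = 5698 \left(- \frac{1}{2401}\right) = - \frac{814}{343}$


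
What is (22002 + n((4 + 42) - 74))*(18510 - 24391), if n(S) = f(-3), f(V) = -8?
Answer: -129346714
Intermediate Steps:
n(S) = -8
(22002 + n((4 + 42) - 74))*(18510 - 24391) = (22002 - 8)*(18510 - 24391) = 21994*(-5881) = -129346714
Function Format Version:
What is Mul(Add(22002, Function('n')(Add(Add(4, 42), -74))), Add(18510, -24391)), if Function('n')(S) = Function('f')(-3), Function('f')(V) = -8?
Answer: -129346714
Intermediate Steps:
Function('n')(S) = -8
Mul(Add(22002, Function('n')(Add(Add(4, 42), -74))), Add(18510, -24391)) = Mul(Add(22002, -8), Add(18510, -24391)) = Mul(21994, -5881) = -129346714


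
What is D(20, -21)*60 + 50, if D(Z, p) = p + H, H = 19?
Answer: -70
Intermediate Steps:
D(Z, p) = 19 + p (D(Z, p) = p + 19 = 19 + p)
D(20, -21)*60 + 50 = (19 - 21)*60 + 50 = -2*60 + 50 = -120 + 50 = -70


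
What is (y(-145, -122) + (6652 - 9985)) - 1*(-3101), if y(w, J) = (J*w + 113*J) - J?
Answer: 3794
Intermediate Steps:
y(w, J) = 112*J + J*w (y(w, J) = (113*J + J*w) - J = 112*J + J*w)
(y(-145, -122) + (6652 - 9985)) - 1*(-3101) = (-122*(112 - 145) + (6652 - 9985)) - 1*(-3101) = (-122*(-33) - 3333) + 3101 = (4026 - 3333) + 3101 = 693 + 3101 = 3794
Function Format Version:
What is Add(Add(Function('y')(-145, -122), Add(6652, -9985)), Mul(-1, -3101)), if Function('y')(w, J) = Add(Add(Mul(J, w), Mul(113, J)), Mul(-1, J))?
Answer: 3794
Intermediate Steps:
Function('y')(w, J) = Add(Mul(112, J), Mul(J, w)) (Function('y')(w, J) = Add(Add(Mul(113, J), Mul(J, w)), Mul(-1, J)) = Add(Mul(112, J), Mul(J, w)))
Add(Add(Function('y')(-145, -122), Add(6652, -9985)), Mul(-1, -3101)) = Add(Add(Mul(-122, Add(112, -145)), Add(6652, -9985)), Mul(-1, -3101)) = Add(Add(Mul(-122, -33), -3333), 3101) = Add(Add(4026, -3333), 3101) = Add(693, 3101) = 3794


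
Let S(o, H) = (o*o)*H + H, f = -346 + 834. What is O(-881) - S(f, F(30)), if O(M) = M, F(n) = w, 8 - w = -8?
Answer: -3811201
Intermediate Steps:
w = 16 (w = 8 - 1*(-8) = 8 + 8 = 16)
F(n) = 16
f = 488
S(o, H) = H + H*o**2 (S(o, H) = o**2*H + H = H*o**2 + H = H + H*o**2)
O(-881) - S(f, F(30)) = -881 - 16*(1 + 488**2) = -881 - 16*(1 + 238144) = -881 - 16*238145 = -881 - 1*3810320 = -881 - 3810320 = -3811201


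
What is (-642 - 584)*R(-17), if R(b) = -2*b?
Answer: -41684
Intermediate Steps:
(-642 - 584)*R(-17) = (-642 - 584)*(-2*(-17)) = -1226*34 = -41684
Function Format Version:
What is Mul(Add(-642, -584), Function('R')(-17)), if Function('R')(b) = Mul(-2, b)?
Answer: -41684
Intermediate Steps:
Mul(Add(-642, -584), Function('R')(-17)) = Mul(Add(-642, -584), Mul(-2, -17)) = Mul(-1226, 34) = -41684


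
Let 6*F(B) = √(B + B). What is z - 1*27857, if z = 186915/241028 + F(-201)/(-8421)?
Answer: -6714130081/241028 - I*√402/50526 ≈ -27856.0 - 0.00039682*I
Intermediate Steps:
F(B) = √2*√B/6 (F(B) = √(B + B)/6 = √(2*B)/6 = (√2*√B)/6 = √2*√B/6)
z = 186915/241028 - I*√402/50526 (z = 186915/241028 + (√2*√(-201)/6)/(-8421) = 186915*(1/241028) + (√2*(I*√201)/6)*(-1/8421) = 186915/241028 + (I*√402/6)*(-1/8421) = 186915/241028 - I*√402/50526 ≈ 0.77549 - 0.00039682*I)
z - 1*27857 = (186915/241028 - I*√402/50526) - 1*27857 = (186915/241028 - I*√402/50526) - 27857 = -6714130081/241028 - I*√402/50526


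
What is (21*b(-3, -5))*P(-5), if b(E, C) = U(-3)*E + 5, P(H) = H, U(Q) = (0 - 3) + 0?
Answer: -1470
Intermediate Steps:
U(Q) = -3 (U(Q) = -3 + 0 = -3)
b(E, C) = 5 - 3*E (b(E, C) = -3*E + 5 = 5 - 3*E)
(21*b(-3, -5))*P(-5) = (21*(5 - 3*(-3)))*(-5) = (21*(5 + 9))*(-5) = (21*14)*(-5) = 294*(-5) = -1470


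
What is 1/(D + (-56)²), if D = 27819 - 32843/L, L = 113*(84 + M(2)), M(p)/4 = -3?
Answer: 8136/251817037 ≈ 3.2309e-5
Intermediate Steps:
M(p) = -12 (M(p) = 4*(-3) = -12)
L = 8136 (L = 113*(84 - 12) = 113*72 = 8136)
D = 226302541/8136 (D = 27819 - 32843/8136 = 226302541/8136 ≈ 27815.)
1/(D + (-56)²) = 1/(226302541/8136 + (-56)²) = 1/(226302541/8136 + 3136) = 1/(251817037/8136) = 8136/251817037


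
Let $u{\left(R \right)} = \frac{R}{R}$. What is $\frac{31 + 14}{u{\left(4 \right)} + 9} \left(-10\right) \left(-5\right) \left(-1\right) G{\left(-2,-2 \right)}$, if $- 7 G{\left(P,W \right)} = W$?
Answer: $- \frac{450}{7} \approx -64.286$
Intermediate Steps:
$u{\left(R \right)} = 1$
$G{\left(P,W \right)} = - \frac{W}{7}$
$\frac{31 + 14}{u{\left(4 \right)} + 9} \left(-10\right) \left(-5\right) \left(-1\right) G{\left(-2,-2 \right)} = \frac{31 + 14}{1 + 9} \left(-10\right) \left(-5\right) \left(-1\right) \left(\left(- \frac{1}{7}\right) \left(-2\right)\right) = \frac{45}{10} \left(-10\right) 5 \cdot \frac{2}{7} = 45 \cdot \frac{1}{10} \left(-10\right) \frac{10}{7} = \frac{9}{2} \left(-10\right) \frac{10}{7} = \left(-45\right) \frac{10}{7} = - \frac{450}{7}$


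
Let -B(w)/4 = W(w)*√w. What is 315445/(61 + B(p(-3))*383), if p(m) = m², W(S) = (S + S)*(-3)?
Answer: 63089/49649 ≈ 1.2707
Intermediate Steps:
W(S) = -6*S (W(S) = (2*S)*(-3) = -6*S)
B(w) = 24*w^(3/2) (B(w) = -4*(-6*w)*√w = -(-24)*w^(3/2) = 24*w^(3/2))
315445/(61 + B(p(-3))*383) = 315445/(61 + (24*((-3)²)^(3/2))*383) = 315445/(61 + (24*9^(3/2))*383) = 315445/(61 + (24*27)*383) = 315445/(61 + 648*383) = 315445/(61 + 248184) = 315445/248245 = 315445*(1/248245) = 63089/49649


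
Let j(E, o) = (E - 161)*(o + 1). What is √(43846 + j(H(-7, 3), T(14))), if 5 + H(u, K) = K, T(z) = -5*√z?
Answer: √(43683 + 815*√14) ≈ 216.18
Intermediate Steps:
H(u, K) = -5 + K
j(E, o) = (1 + o)*(-161 + E) (j(E, o) = (-161 + E)*(1 + o) = (1 + o)*(-161 + E))
√(43846 + j(H(-7, 3), T(14))) = √(43846 + (-161 + (-5 + 3) - (-805)*√14 + (-5 + 3)*(-5*√14))) = √(43846 + (-161 - 2 + 805*√14 - (-10)*√14)) = √(43846 + (-161 - 2 + 805*√14 + 10*√14)) = √(43846 + (-163 + 815*√14)) = √(43683 + 815*√14)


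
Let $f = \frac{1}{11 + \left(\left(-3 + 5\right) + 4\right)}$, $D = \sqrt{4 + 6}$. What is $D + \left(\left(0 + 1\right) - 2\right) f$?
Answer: $- \frac{1}{17} + \sqrt{10} \approx 3.1035$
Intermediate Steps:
$D = \sqrt{10} \approx 3.1623$
$f = \frac{1}{17}$ ($f = \frac{1}{11 + \left(2 + 4\right)} = \frac{1}{11 + 6} = \frac{1}{17} \approx 0.058824$)
$D + \left(\left(0 + 1\right) - 2\right) f = \sqrt{10} + \left(\left(0 + 1\right) - 2\right) \frac{1}{17} = \sqrt{10} + \left(1 - 2\right) \frac{1}{17} = \sqrt{10} - \frac{1}{17} = - \frac{1}{17} + \sqrt{10}$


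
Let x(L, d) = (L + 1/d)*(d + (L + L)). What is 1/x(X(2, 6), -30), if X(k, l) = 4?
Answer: -15/1309 ≈ -0.011459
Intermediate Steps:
x(L, d) = (L + 1/d)*(d + 2*L)
1/x(X(2, 6), -30) = 1/(1 + 2*4² + 4*(-30) + 2*4/(-30)) = 1/(1 + 2*16 - 120 + 2*4*(-1/30)) = 1/(1 + 32 - 120 - 4/15) = 1/(-1309/15) = -15/1309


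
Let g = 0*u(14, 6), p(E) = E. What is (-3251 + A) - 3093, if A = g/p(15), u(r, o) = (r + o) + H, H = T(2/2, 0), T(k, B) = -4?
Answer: -6344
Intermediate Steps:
H = -4
u(r, o) = -4 + o + r (u(r, o) = (r + o) - 4 = (o + r) - 4 = -4 + o + r)
g = 0 (g = 0*(-4 + 6 + 14) = 0*16 = 0)
A = 0 (A = 0/15 = 0*(1/15) = 0)
(-3251 + A) - 3093 = (-3251 + 0) - 3093 = -3251 - 3093 = -6344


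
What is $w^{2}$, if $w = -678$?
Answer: $459684$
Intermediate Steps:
$w^{2} = \left(-678\right)^{2} = 459684$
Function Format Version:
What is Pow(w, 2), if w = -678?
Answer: 459684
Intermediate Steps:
Pow(w, 2) = Pow(-678, 2) = 459684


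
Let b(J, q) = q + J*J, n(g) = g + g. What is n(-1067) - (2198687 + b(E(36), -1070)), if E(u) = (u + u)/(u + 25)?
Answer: -8185278655/3721 ≈ -2.1998e+6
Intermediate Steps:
n(g) = 2*g
E(u) = 2*u/(25 + u) (E(u) = (2*u)/(25 + u) = 2*u/(25 + u))
b(J, q) = q + J²
n(-1067) - (2198687 + b(E(36), -1070)) = 2*(-1067) - (2198687 + (-1070 + (2*36/(25 + 36))²)) = -2134 - (2198687 + (-1070 + (2*36/61)²)) = -2134 - (2198687 + (-1070 + (2*36*(1/61))²)) = -2134 - (2198687 + (-1070 + (72/61)²)) = -2134 - (2198687 + (-1070 + 5184/3721)) = -2134 - (2198687 - 3976286/3721) = -2134 - 1*8177338041/3721 = -2134 - 8177338041/3721 = -8185278655/3721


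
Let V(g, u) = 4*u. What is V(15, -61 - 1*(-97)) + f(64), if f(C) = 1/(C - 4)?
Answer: 8641/60 ≈ 144.02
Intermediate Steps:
f(C) = 1/(-4 + C)
V(15, -61 - 1*(-97)) + f(64) = 4*(-61 - 1*(-97)) + 1/(-4 + 64) = 4*(-61 + 97) + 1/60 = 4*36 + 1/60 = 144 + 1/60 = 8641/60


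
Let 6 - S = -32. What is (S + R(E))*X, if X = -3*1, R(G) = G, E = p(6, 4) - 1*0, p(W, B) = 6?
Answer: -132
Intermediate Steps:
S = 38 (S = 6 - 1*(-32) = 6 + 32 = 38)
E = 6 (E = 6 - 1*0 = 6 + 0 = 6)
X = -3
(S + R(E))*X = (38 + 6)*(-3) = 44*(-3) = -132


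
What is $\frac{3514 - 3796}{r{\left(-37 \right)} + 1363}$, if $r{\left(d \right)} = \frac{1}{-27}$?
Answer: $- \frac{3807}{18400} \approx -0.2069$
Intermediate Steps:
$r{\left(d \right)} = - \frac{1}{27}$
$\frac{3514 - 3796}{r{\left(-37 \right)} + 1363} = \frac{3514 - 3796}{- \frac{1}{27} + 1363} = - \frac{282}{\frac{36800}{27}} = \left(-282\right) \frac{27}{36800} = - \frac{3807}{18400}$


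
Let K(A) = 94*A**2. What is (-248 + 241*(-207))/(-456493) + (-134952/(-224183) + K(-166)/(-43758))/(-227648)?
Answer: 14027866300282045231/127428953058388464912 ≈ 0.11008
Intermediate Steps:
(-248 + 241*(-207))/(-456493) + (-134952/(-224183) + K(-166)/(-43758))/(-227648) = (-248 + 241*(-207))/(-456493) + (-134952/(-224183) + (94*(-166)**2)/(-43758))/(-227648) = (-248 - 49887)*(-1/456493) + (-134952*(-1/224183) + (94*27556)*(-1/43758))*(-1/227648) = -50135*(-1/456493) + (134952/224183 + 2590264*(-1/43758))*(-1/227648) = 50135/456493 + (134952/224183 - 1295132/21879)*(-1/227648) = 50135/456493 - 287393962348/4904899857*(-1/227648) = 50135/456493 + 71848490587/279147660661584 = 14027866300282045231/127428953058388464912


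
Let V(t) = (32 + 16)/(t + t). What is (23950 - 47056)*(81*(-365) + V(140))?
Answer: 23909372514/35 ≈ 6.8312e+8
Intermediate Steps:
V(t) = 24/t (V(t) = 48/((2*t)) = 48*(1/(2*t)) = 24/t)
(23950 - 47056)*(81*(-365) + V(140)) = (23950 - 47056)*(81*(-365) + 24/140) = -23106*(-29565 + 24*(1/140)) = -23106*(-29565 + 6/35) = -23106*(-1034769/35) = 23909372514/35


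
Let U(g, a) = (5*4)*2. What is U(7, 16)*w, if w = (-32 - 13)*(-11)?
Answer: 19800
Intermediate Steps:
U(g, a) = 40 (U(g, a) = 20*2 = 40)
w = 495 (w = -45*(-11) = 495)
U(7, 16)*w = 40*495 = 19800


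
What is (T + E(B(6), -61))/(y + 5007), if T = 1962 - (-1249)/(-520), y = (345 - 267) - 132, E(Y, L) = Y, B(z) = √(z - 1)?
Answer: 1018991/2575560 + √5/4953 ≈ 0.39609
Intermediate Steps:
B(z) = √(-1 + z)
y = -54 (y = 78 - 132 = -54)
T = 1018991/520 (T = 1962 - (-1249)*(-1)/520 = 1962 - 1*1249/520 = 1962 - 1249/520 = 1018991/520 ≈ 1959.6)
(T + E(B(6), -61))/(y + 5007) = (1018991/520 + √(-1 + 6))/(-54 + 5007) = (1018991/520 + √5)/4953 = (1018991/520 + √5)*(1/4953) = 1018991/2575560 + √5/4953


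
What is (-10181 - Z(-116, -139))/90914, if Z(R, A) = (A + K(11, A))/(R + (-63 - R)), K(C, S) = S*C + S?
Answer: -2455/21861 ≈ -0.11230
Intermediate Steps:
K(C, S) = S + C*S (K(C, S) = C*S + S = S + C*S)
Z(R, A) = -13*A/63 (Z(R, A) = (A + A*(1 + 11))/(R + (-63 - R)) = (A + A*12)/(-63) = (A + 12*A)*(-1/63) = (13*A)*(-1/63) = -13*A/63)
(-10181 - Z(-116, -139))/90914 = (-10181 - (-13)*(-139)/63)/90914 = (-10181 - 1*1807/63)*(1/90914) = (-10181 - 1807/63)*(1/90914) = -643210/63*1/90914 = -2455/21861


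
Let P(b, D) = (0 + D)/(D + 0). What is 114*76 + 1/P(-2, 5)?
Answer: 8665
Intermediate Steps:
P(b, D) = 1 (P(b, D) = D/D = 1)
114*76 + 1/P(-2, 5) = 114*76 + 1/1 = 8664 + 1 = 8665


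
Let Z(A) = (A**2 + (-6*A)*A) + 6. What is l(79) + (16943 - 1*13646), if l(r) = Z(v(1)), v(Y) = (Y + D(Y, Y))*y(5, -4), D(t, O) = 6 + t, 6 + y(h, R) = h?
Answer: 2983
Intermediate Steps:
y(h, R) = -6 + h
v(Y) = -6 - 2*Y (v(Y) = (Y + (6 + Y))*(-6 + 5) = (6 + 2*Y)*(-1) = -6 - 2*Y)
Z(A) = 6 - 5*A**2 (Z(A) = (A**2 - 6*A**2) + 6 = -5*A**2 + 6 = 6 - 5*A**2)
l(r) = -314 (l(r) = 6 - 5*(-6 - 2*1)**2 = 6 - 5*(-6 - 2)**2 = 6 - 5*(-8)**2 = 6 - 5*64 = 6 - 320 = -314)
l(79) + (16943 - 1*13646) = -314 + (16943 - 1*13646) = -314 + (16943 - 13646) = -314 + 3297 = 2983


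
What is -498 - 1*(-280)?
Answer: -218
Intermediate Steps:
-498 - 1*(-280) = -498 + 280 = -218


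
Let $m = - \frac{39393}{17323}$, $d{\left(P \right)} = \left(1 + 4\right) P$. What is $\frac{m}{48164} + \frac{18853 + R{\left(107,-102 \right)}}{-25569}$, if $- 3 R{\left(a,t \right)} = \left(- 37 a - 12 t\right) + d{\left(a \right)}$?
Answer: $- \frac{49028297928599}{64000099767204} \approx -0.76607$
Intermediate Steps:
$d{\left(P \right)} = 5 P$
$R{\left(a,t \right)} = 4 t + \frac{32 a}{3}$ ($R{\left(a,t \right)} = - \frac{\left(- 37 a - 12 t\right) + 5 a}{3} = - \frac{- 32 a - 12 t}{3} = 4 t + \frac{32 a}{3}$)
$m = - \frac{39393}{17323}$ ($m = \left(-39393\right) \frac{1}{17323} = - \frac{39393}{17323} \approx -2.274$)
$\frac{m}{48164} + \frac{18853 + R{\left(107,-102 \right)}}{-25569} = - \frac{39393}{17323 \cdot 48164} + \frac{18853 + \left(4 \left(-102\right) + \frac{32}{3} \cdot 107\right)}{-25569} = \left(- \frac{39393}{17323}\right) \frac{1}{48164} + \left(18853 + \left(-408 + \frac{3424}{3}\right)\right) \left(- \frac{1}{25569}\right) = - \frac{39393}{834344972} + \left(18853 + \frac{2200}{3}\right) \left(- \frac{1}{25569}\right) = - \frac{39393}{834344972} + \frac{58759}{3} \left(- \frac{1}{25569}\right) = - \frac{39393}{834344972} - \frac{58759}{76707} = - \frac{49028297928599}{64000099767204}$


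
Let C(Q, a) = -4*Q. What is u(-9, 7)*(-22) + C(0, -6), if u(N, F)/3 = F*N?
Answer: 4158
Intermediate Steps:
u(N, F) = 3*F*N (u(N, F) = 3*(F*N) = 3*F*N)
u(-9, 7)*(-22) + C(0, -6) = (3*7*(-9))*(-22) - 4*0 = -189*(-22) + 0 = 4158 + 0 = 4158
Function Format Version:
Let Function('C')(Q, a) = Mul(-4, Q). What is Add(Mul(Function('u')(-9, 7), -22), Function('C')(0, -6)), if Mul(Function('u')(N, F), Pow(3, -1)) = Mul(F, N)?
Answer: 4158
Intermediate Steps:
Function('u')(N, F) = Mul(3, F, N) (Function('u')(N, F) = Mul(3, Mul(F, N)) = Mul(3, F, N))
Add(Mul(Function('u')(-9, 7), -22), Function('C')(0, -6)) = Add(Mul(Mul(3, 7, -9), -22), Mul(-4, 0)) = Add(Mul(-189, -22), 0) = Add(4158, 0) = 4158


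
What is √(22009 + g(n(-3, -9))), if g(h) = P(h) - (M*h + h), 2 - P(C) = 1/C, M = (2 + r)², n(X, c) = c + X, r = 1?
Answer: √796719/6 ≈ 148.77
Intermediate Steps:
n(X, c) = X + c
M = 9 (M = (2 + 1)² = 3² = 9)
P(C) = 2 - 1/C
g(h) = 2 - 1/h - 10*h (g(h) = (2 - 1/h) - (9*h + h) = (2 - 1/h) - 10*h = 2 - 1/h - 10*h)
√(22009 + g(n(-3, -9))) = √(22009 + (2 - 1/(-3 - 9) - 10*(-3 - 9))) = √(22009 + (2 - 1/(-12) - 10*(-12))) = √(22009 + (2 - 1*(-1/12) + 120)) = √(22009 + (2 + 1/12 + 120)) = √(22009 + 1465/12) = √(265573/12) = √796719/6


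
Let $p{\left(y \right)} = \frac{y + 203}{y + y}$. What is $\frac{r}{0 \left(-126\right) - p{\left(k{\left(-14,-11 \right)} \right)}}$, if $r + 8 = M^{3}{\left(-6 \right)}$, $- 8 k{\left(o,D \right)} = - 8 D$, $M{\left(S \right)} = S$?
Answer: $- \frac{77}{3} \approx -25.667$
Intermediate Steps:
$k{\left(o,D \right)} = D$ ($k{\left(o,D \right)} = - \frac{\left(-8\right) D}{8} = D$)
$p{\left(y \right)} = \frac{203 + y}{2 y}$
$r = -224$ ($r = -8 + \left(-6\right)^{3} = -8 - 216 = -224$)
$\frac{r}{0 \left(-126\right) - p{\left(k{\left(-14,-11 \right)} \right)}} = - \frac{224}{0 \left(-126\right) - \frac{203 - 11}{2 \left(-11\right)}} = - \frac{224}{0 - \frac{1}{2} \left(- \frac{1}{11}\right) 192} = - \frac{224}{0 - - \frac{96}{11}} = - \frac{224}{0 + \frac{96}{11}} = - \frac{224}{\frac{96}{11}} = \left(-224\right) \frac{11}{96} = - \frac{77}{3}$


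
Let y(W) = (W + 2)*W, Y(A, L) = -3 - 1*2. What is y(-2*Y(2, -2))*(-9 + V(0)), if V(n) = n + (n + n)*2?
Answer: -1080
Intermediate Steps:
Y(A, L) = -5 (Y(A, L) = -3 - 2 = -5)
V(n) = 5*n (V(n) = n + (2*n)*2 = n + 4*n = 5*n)
y(W) = W*(2 + W) (y(W) = (2 + W)*W = W*(2 + W))
y(-2*Y(2, -2))*(-9 + V(0)) = ((-2*(-5))*(2 - 2*(-5)))*(-9 + 5*0) = (10*(2 + 10))*(-9 + 0) = (10*12)*(-9) = 120*(-9) = -1080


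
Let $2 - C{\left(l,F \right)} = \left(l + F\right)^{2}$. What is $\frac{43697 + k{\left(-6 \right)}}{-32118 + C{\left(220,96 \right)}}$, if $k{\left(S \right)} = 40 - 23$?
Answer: $- \frac{21857}{65986} \approx -0.33124$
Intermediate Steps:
$C{\left(l,F \right)} = 2 - \left(F + l\right)^{2}$ ($C{\left(l,F \right)} = 2 - \left(l + F\right)^{2} = 2 - \left(F + l\right)^{2}$)
$k{\left(S \right)} = 17$
$\frac{43697 + k{\left(-6 \right)}}{-32118 + C{\left(220,96 \right)}} = \frac{43697 + 17}{-32118 + \left(2 - \left(96 + 220\right)^{2}\right)} = \frac{43714}{-32118 + \left(2 - 316^{2}\right)} = \frac{43714}{-32118 + \left(2 - 99856\right)} = \frac{43714}{-32118 - 99854} = \frac{43714}{-131972} = 43714 \left(- \frac{1}{131972}\right) = - \frac{21857}{65986}$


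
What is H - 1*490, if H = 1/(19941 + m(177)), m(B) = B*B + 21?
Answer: -25132589/51291 ≈ -490.00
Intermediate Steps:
m(B) = 21 + B² (m(B) = B² + 21 = 21 + B²)
H = 1/51291 (H = 1/(19941 + (21 + 177²)) = 1/(19941 + (21 + 31329)) = 1/(19941 + 31350) = 1/51291 ≈ 1.9497e-5)
H - 1*490 = 1/51291 - 1*490 = 1/51291 - 490 = -25132589/51291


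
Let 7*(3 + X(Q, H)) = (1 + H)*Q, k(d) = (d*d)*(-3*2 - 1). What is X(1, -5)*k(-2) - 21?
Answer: 79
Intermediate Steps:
k(d) = -7*d² (k(d) = d²*(-6 - 1) = d²*(-7) = -7*d²)
X(Q, H) = -3 + Q*(1 + H)/7 (X(Q, H) = -3 + ((1 + H)*Q)/7 = -3 + (Q*(1 + H))/7 = -3 + Q*(1 + H)/7)
X(1, -5)*k(-2) - 21 = (-3 + (⅐)*1 + (⅐)*(-5)*1)*(-7*(-2)²) - 21 = (-3 + ⅐ - 5/7)*(-7*4) - 21 = -25/7*(-28) - 21 = 100 - 21 = 79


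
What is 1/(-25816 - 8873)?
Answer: -1/34689 ≈ -2.8828e-5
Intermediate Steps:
1/(-25816 - 8873) = 1/(-34689) = -1/34689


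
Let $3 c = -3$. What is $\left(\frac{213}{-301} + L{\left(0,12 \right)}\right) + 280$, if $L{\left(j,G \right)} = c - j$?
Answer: $\frac{83766}{301} \approx 278.29$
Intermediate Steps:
$c = -1$ ($c = \frac{1}{3} \left(-3\right) = -1$)
$L{\left(j,G \right)} = -1 - j$
$\left(\frac{213}{-301} + L{\left(0,12 \right)}\right) + 280 = \left(\frac{213}{-301} - 1\right) + 280 = \left(213 \left(- \frac{1}{301}\right) + \left(-1 + 0\right)\right) + 280 = \left(- \frac{213}{301} - 1\right) + 280 = - \frac{514}{301} + 280 = \frac{83766}{301}$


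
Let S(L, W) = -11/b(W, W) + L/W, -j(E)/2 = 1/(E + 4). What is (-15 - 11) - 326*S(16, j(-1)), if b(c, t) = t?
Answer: 2419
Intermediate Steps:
j(E) = -2/(4 + E) (j(E) = -2/(E + 4) = -2/(4 + E))
S(L, W) = -11/W + L/W
(-15 - 11) - 326*S(16, j(-1)) = (-15 - 11) - 326*(-11 + 16)/((-2/(4 - 1))) = (-15 - 1*11) - 326*5/((-2/3)) = (-15 - 11) - 326*5/((-2*1/3)) = -26 - 326*5/(-2/3) = -26 - (-489)*5 = -26 - 326*(-15/2) = -26 + 2445 = 2419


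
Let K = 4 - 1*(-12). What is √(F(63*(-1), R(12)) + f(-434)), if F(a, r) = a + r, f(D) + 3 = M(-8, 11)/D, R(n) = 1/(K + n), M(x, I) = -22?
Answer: 3*I*√1379469/434 ≈ 8.1187*I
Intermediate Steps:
K = 16 (K = 4 + 12 = 16)
R(n) = 1/(16 + n)
f(D) = -3 - 22/D
√(F(63*(-1), R(12)) + f(-434)) = √((63*(-1) + 1/(16 + 12)) + (-3 - 22/(-434))) = √((-63 + 1/28) + (-3 - 22*(-1/434))) = √((-63 + 1/28) + (-3 + 11/217)) = √(-1763/28 - 640/217) = √(-57213/868) = 3*I*√1379469/434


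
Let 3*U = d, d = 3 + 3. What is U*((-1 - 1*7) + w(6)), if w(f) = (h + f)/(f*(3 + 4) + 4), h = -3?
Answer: -365/23 ≈ -15.870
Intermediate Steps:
d = 6
U = 2 (U = (⅓)*6 = 2)
w(f) = (-3 + f)/(4 + 7*f) (w(f) = (-3 + f)/(f*(3 + 4) + 4) = (-3 + f)/(f*7 + 4) = (-3 + f)/(7*f + 4) = (-3 + f)/(4 + 7*f))
U*((-1 - 1*7) + w(6)) = 2*((-1 - 1*7) + (-3 + 6)/(4 + 7*6)) = 2*((-1 - 7) + 3/(4 + 42)) = 2*(-8 + 3/46) = 2*(-365/46) = -365/23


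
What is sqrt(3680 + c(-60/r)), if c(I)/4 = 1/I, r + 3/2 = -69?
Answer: sqrt(368470)/10 ≈ 60.702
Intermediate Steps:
r = -141/2 (r = -3/2 - 69 = -141/2 ≈ -70.500)
c(I) = 4/I
sqrt(3680 + c(-60/r)) = sqrt(3680 + 4/((-60/(-141/2)))) = sqrt(3680 + 4/((-60*(-2/141)))) = sqrt(3680 + 4/(40/47)) = sqrt(3680 + 4*(47/40)) = sqrt(3680 + 47/10) = sqrt(36847/10) = sqrt(368470)/10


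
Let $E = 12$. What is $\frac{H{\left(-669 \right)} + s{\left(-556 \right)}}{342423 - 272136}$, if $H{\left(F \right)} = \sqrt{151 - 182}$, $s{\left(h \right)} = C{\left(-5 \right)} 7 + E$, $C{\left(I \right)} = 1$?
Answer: $\frac{19}{70287} + \frac{i \sqrt{31}}{70287} \approx 0.00027032 + 7.9215 \cdot 10^{-5} i$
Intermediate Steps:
$s{\left(h \right)} = 19$ ($s{\left(h \right)} = 1 \cdot 7 + 12 = 7 + 12 = 19$)
$H{\left(F \right)} = i \sqrt{31}$ ($H{\left(F \right)} = \sqrt{-31} = i \sqrt{31}$)
$\frac{H{\left(-669 \right)} + s{\left(-556 \right)}}{342423 - 272136} = \frac{i \sqrt{31} + 19}{342423 - 272136} = \frac{19 + i \sqrt{31}}{70287} = \left(19 + i \sqrt{31}\right) \frac{1}{70287} = \frac{19}{70287} + \frac{i \sqrt{31}}{70287}$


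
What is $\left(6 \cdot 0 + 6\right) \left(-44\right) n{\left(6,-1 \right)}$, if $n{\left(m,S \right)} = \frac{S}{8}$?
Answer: $33$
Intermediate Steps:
$n{\left(m,S \right)} = \frac{S}{8}$ ($n{\left(m,S \right)} = S \frac{1}{8} = \frac{S}{8}$)
$\left(6 \cdot 0 + 6\right) \left(-44\right) n{\left(6,-1 \right)} = \left(6 \cdot 0 + 6\right) \left(-44\right) \frac{1}{8} \left(-1\right) = \left(0 + 6\right) \left(-44\right) \left(- \frac{1}{8}\right) = 6 \left(-44\right) \left(- \frac{1}{8}\right) = \left(-264\right) \left(- \frac{1}{8}\right) = 33$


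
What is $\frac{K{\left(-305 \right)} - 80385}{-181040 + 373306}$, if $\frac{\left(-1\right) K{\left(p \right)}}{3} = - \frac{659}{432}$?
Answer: $- \frac{11574781}{27686304} \approx -0.41807$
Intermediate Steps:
$K{\left(p \right)} = \frac{659}{144}$ ($K{\left(p \right)} = - 3 \left(- \frac{659}{432}\right) = - 3 \left(\left(-659\right) \frac{1}{432}\right) = \left(-3\right) \left(- \frac{659}{432}\right) = \frac{659}{144}$)
$\frac{K{\left(-305 \right)} - 80385}{-181040 + 373306} = \frac{\frac{659}{144} - 80385}{-181040 + 373306} = - \frac{11574781}{144 \cdot 192266} = \left(- \frac{11574781}{144}\right) \frac{1}{192266} = - \frac{11574781}{27686304}$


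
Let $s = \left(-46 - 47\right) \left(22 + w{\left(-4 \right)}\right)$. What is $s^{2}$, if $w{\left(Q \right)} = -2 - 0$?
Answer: $3459600$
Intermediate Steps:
$w{\left(Q \right)} = -2$ ($w{\left(Q \right)} = -2 + 0 = -2$)
$s = -1860$ ($s = \left(-46 - 47\right) \left(22 - 2\right) = \left(-93\right) 20 = -1860$)
$s^{2} = \left(-1860\right)^{2} = 3459600$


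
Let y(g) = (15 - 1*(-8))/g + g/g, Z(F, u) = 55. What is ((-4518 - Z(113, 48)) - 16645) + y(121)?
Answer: -2567234/121 ≈ -21217.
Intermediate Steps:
y(g) = 1 + 23/g (y(g) = (15 + 8)/g + 1 = 23/g + 1 = 1 + 23/g)
((-4518 - Z(113, 48)) - 16645) + y(121) = ((-4518 - 1*55) - 16645) + (23 + 121)/121 = ((-4518 - 55) - 16645) + (1/121)*144 = (-4573 - 16645) + 144/121 = -21218 + 144/121 = -2567234/121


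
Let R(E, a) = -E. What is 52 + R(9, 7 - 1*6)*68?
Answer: -560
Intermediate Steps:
52 + R(9, 7 - 1*6)*68 = 52 - 1*9*68 = 52 - 9*68 = 52 - 612 = -560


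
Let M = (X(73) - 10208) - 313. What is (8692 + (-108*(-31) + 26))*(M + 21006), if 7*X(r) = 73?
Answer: 886464888/7 ≈ 1.2664e+8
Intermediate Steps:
X(r) = 73/7 (X(r) = (⅐)*73 = 73/7)
M = -73574/7 (M = (73/7 - 10208) - 313 = -71383/7 - 313 = -73574/7 ≈ -10511.)
(8692 + (-108*(-31) + 26))*(M + 21006) = (8692 + (-108*(-31) + 26))*(-73574/7 + 21006) = (8692 + (3348 + 26))*(73468/7) = (8692 + 3374)*(73468/7) = 12066*(73468/7) = 886464888/7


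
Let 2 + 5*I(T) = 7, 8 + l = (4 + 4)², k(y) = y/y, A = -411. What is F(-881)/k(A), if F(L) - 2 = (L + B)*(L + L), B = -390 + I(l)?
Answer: 2237742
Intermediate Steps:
k(y) = 1
l = 56 (l = -8 + (4 + 4)² = -8 + 8² = -8 + 64 = 56)
I(T) = 1 (I(T) = -⅖ + (⅕)*7 = -⅖ + 7/5 = 1)
B = -389 (B = -390 + 1 = -389)
F(L) = 2 + 2*L*(-389 + L) (F(L) = 2 + (L - 389)*(L + L) = 2 + (-389 + L)*(2*L) = 2 + 2*L*(-389 + L))
F(-881)/k(A) = (2 - 778*(-881) + 2*(-881)²)/1 = (2 + 685418 + 2*776161)*1 = (2 + 685418 + 1552322)*1 = 2237742*1 = 2237742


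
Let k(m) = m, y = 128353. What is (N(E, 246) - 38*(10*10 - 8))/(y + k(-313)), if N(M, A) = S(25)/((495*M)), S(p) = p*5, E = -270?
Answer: -18689621/684501840 ≈ -0.027304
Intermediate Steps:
S(p) = 5*p
N(M, A) = 25/(99*M) (N(M, A) = (5*25)/((495*M)) = 125*(1/(495*M)) = 25/(99*M))
(N(E, 246) - 38*(10*10 - 8))/(y + k(-313)) = ((25/99)/(-270) - 38*(10*10 - 8))/(128353 - 313) = ((25/99)*(-1/270) - 38*(100 - 8))/128040 = (-5/5346 - 38*92)*(1/128040) = (-5/5346 - 3496)*(1/128040) = -18689621/5346*1/128040 = -18689621/684501840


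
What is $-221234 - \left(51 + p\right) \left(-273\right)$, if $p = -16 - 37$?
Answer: $-221780$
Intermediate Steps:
$p = -53$ ($p = -16 - 37 = -53$)
$-221234 - \left(51 + p\right) \left(-273\right) = -221234 - \left(51 - 53\right) \left(-273\right) = -221234 - \left(-2\right) \left(-273\right) = -221234 - 546 = -221780$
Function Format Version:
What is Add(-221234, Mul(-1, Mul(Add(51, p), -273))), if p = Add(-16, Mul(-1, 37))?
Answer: -221780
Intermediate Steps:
p = -53 (p = Add(-16, -37) = -53)
Add(-221234, Mul(-1, Mul(Add(51, p), -273))) = Add(-221234, Mul(-1, Mul(Add(51, -53), -273))) = Add(-221234, Mul(-1, Mul(-2, -273))) = Add(-221234, Mul(-1, 546)) = Add(-221234, -546) = -221780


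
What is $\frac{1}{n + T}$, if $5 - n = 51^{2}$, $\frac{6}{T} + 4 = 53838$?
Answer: $- \frac{26917}{69876529} \approx -0.00038521$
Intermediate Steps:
$T = \frac{3}{26917}$ ($T = \frac{6}{-4 + 53838} = \frac{6}{53834} = 6 \cdot \frac{1}{53834} = \frac{3}{26917} \approx 0.00011145$)
$n = -2596$ ($n = 5 - 51^{2} = 5 - 2601 = -2596$)
$\frac{1}{n + T} = \frac{1}{-2596 + \frac{3}{26917}} = \frac{1}{- \frac{69876529}{26917}} = - \frac{26917}{69876529}$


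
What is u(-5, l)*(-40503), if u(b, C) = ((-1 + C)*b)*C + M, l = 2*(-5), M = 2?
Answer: 22195644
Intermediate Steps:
l = -10
u(b, C) = 2 + C*b*(-1 + C) (u(b, C) = ((-1 + C)*b)*C + 2 = (b*(-1 + C))*C + 2 = C*b*(-1 + C) + 2 = 2 + C*b*(-1 + C))
u(-5, l)*(-40503) = (2 - 5*(-10)² - 1*(-10)*(-5))*(-40503) = (2 - 5*100 - 50)*(-40503) = (2 - 500 - 50)*(-40503) = -548*(-40503) = 22195644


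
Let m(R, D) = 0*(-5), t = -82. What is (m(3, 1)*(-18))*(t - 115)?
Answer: 0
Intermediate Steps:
m(R, D) = 0
(m(3, 1)*(-18))*(t - 115) = (0*(-18))*(-82 - 115) = 0*(-197) = 0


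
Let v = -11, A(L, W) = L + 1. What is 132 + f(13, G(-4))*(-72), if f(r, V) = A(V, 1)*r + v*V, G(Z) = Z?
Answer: -228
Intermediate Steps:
A(L, W) = 1 + L
f(r, V) = -11*V + r*(1 + V) (f(r, V) = (1 + V)*r - 11*V = r*(1 + V) - 11*V = -11*V + r*(1 + V))
132 + f(13, G(-4))*(-72) = 132 + (-11*(-4) + 13*(1 - 4))*(-72) = 132 + (44 + 13*(-3))*(-72) = 132 + (44 - 39)*(-72) = 132 + 5*(-72) = 132 - 360 = -228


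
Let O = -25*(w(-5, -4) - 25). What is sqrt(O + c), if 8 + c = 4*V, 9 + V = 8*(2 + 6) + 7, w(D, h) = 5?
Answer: 2*sqrt(185) ≈ 27.203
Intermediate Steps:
O = 500 (O = -25*(5 - 25) = -25*(-20) = 500)
V = 62 (V = -9 + (8*(2 + 6) + 7) = -9 + (8*8 + 7) = -9 + (64 + 7) = -9 + 71 = 62)
c = 240 (c = -8 + 4*62 = -8 + 248 = 240)
sqrt(O + c) = sqrt(500 + 240) = sqrt(740) = 2*sqrt(185)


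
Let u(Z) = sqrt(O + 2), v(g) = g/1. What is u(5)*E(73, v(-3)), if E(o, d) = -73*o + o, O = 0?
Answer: -5256*sqrt(2) ≈ -7433.1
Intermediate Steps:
v(g) = g (v(g) = g*1 = g)
u(Z) = sqrt(2) (u(Z) = sqrt(0 + 2) = sqrt(2))
E(o, d) = -72*o
u(5)*E(73, v(-3)) = sqrt(2)*(-72*73) = sqrt(2)*(-5256) = -5256*sqrt(2)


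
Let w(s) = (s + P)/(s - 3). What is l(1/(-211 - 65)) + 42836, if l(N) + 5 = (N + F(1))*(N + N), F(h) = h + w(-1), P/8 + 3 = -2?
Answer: 203918003/4761 ≈ 42831.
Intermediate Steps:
P = -40 (P = -24 + 8*(-2) = -24 - 16 = -40)
w(s) = (-40 + s)/(-3 + s) (w(s) = (s - 40)/(s - 3) = (-40 + s)/(-3 + s))
F(h) = 41/4 + h (F(h) = h + (-40 - 1)/(-3 - 1) = h - 41/(-4) = h - 1/4*(-41) = h + 41/4 = 41/4 + h)
l(N) = -5 + 2*N*(45/4 + N) (l(N) = -5 + (N + (41/4 + 1))*(N + N) = -5 + (N + 45/4)*(2*N) = -5 + (45/4 + N)*(2*N) = -5 + 2*N*(45/4 + N))
l(1/(-211 - 65)) + 42836 = (-5 + 2*(1/(-211 - 65))**2 + 45/(2*(-211 - 65))) + 42836 = (-5 + 2*(1/(-276))**2 + (45/2)/(-276)) + 42836 = (-5 + 2*(-1/276)**2 + (45/2)*(-1/276)) + 42836 = (-5 + 2*(1/76176) - 15/184) + 42836 = (-5 + 1/38088 - 15/184) + 42836 = -24193/4761 + 42836 = 203918003/4761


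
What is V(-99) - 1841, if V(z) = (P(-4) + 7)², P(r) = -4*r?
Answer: -1312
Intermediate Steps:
V(z) = 529 (V(z) = (-4*(-4) + 7)² = (16 + 7)² = 23² = 529)
V(-99) - 1841 = 529 - 1841 = -1312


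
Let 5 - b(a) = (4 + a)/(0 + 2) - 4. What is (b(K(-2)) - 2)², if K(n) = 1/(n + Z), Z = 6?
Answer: 1521/64 ≈ 23.766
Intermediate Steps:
K(n) = 1/(6 + n) (K(n) = 1/(n + 6) = 1/(6 + n))
b(a) = 7 - a/2 (b(a) = 5 - ((4 + a)/(0 + 2) - 4) = 5 - ((4 + a)/2 - 4) = 5 - ((4 + a)*(½) - 4) = 5 - ((2 + a/2) - 4) = 5 - (-2 + a/2) = 5 + (2 - a/2) = 7 - a/2)
(b(K(-2)) - 2)² = ((7 - 1/(2*(6 - 2))) - 2)² = ((7 - ½/4) - 2)² = ((7 - ½*¼) - 2)² = ((7 - ⅛) - 2)² = (55/8 - 2)² = (39/8)² = 1521/64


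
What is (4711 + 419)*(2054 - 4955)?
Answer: -14882130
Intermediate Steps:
(4711 + 419)*(2054 - 4955) = 5130*(-2901) = -14882130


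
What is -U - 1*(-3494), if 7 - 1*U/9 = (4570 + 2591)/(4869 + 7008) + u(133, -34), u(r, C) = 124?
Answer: 18023056/3959 ≈ 4552.4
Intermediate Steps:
U = -4190310/3959 (U = 63 - 9*((4570 + 2591)/(4869 + 7008) + 124) = 63 - 9*(7161/11877 + 124) = 63 - 9*(7161*(1/11877) + 124) = 63 - 9*(2387/3959 + 124) = 63 - 9*493303/3959 = 63 - 4439727/3959 = -4190310/3959 ≈ -1058.4)
-U - 1*(-3494) = -1*(-4190310/3959) - 1*(-3494) = 4190310/3959 + 3494 = 18023056/3959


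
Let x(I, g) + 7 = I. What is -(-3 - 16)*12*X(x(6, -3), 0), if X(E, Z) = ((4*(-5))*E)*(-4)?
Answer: -18240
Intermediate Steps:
x(I, g) = -7 + I
X(E, Z) = 80*E (X(E, Z) = -20*E*(-4) = 80*E)
-(-3 - 16)*12*X(x(6, -3), 0) = -(-3 - 16)*12*(80*(-7 + 6)) = -(-19)*12*(80*(-1)) = -(-19)*12*(-80) = -(-19)*(-960) = -1*18240 = -18240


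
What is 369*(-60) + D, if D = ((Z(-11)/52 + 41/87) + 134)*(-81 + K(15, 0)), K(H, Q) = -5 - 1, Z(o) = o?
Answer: -1758671/52 ≈ -33821.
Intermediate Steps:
K(H, Q) = -6
D = -607391/52 (D = ((-11/52 + 41/87) + 134)*(-81 - 6) = ((-11*1/52 + 41*(1/87)) + 134)*(-87) = ((-11/52 + 41/87) + 134)*(-87) = (1175/4524 + 134)*(-87) = (607391/4524)*(-87) = -607391/52 ≈ -11681.)
369*(-60) + D = 369*(-60) - 607391/52 = -22140 - 607391/52 = -1758671/52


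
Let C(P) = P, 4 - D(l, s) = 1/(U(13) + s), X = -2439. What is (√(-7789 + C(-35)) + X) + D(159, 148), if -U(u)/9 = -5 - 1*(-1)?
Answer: -448041/184 + 4*I*√489 ≈ -2435.0 + 88.453*I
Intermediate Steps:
U(u) = 36 (U(u) = -9*(-5 - 1*(-1)) = -9*(-5 + 1) = -9*(-4) = 36)
D(l, s) = 4 - 1/(36 + s)
(√(-7789 + C(-35)) + X) + D(159, 148) = (√(-7789 - 35) - 2439) + (143 + 4*148)/(36 + 148) = (√(-7824) - 2439) + (143 + 592)/184 = (4*I*√489 - 2439) + (1/184)*735 = (-2439 + 4*I*√489) + 735/184 = -448041/184 + 4*I*√489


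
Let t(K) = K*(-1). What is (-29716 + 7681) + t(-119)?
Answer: -21916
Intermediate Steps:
t(K) = -K
(-29716 + 7681) + t(-119) = (-29716 + 7681) - 1*(-119) = -22035 + 119 = -21916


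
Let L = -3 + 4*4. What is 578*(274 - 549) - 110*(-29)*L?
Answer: -117480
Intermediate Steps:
L = 13 (L = -3 + 16 = 13)
578*(274 - 549) - 110*(-29)*L = 578*(274 - 549) - 110*(-29)*13 = 578*(-275) - (-3190)*13 = -158950 - 1*(-41470) = -158950 + 41470 = -117480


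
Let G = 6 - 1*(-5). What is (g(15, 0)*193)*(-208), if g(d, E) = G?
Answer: -441584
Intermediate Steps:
G = 11 (G = 6 + 5 = 11)
g(d, E) = 11
(g(15, 0)*193)*(-208) = (11*193)*(-208) = 2123*(-208) = -441584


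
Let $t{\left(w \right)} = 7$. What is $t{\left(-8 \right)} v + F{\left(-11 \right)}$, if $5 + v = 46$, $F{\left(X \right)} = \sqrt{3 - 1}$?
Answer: $287 + \sqrt{2} \approx 288.41$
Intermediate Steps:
$F{\left(X \right)} = \sqrt{2}$
$v = 41$ ($v = -5 + 46 = 41$)
$t{\left(-8 \right)} v + F{\left(-11 \right)} = 7 \cdot 41 + \sqrt{2} = 287 + \sqrt{2}$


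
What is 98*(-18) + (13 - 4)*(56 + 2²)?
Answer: -1224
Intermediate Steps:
98*(-18) + (13 - 4)*(56 + 2²) = -1764 + 9*(56 + 4) = -1764 + 9*60 = -1764 + 540 = -1224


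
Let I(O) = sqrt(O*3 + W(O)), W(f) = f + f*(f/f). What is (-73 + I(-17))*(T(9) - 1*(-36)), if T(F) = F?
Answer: -3285 + 45*I*sqrt(85) ≈ -3285.0 + 414.88*I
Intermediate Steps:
W(f) = 2*f (W(f) = f + f*1 = f + f = 2*f)
I(O) = sqrt(5)*sqrt(O) (I(O) = sqrt(O*3 + 2*O) = sqrt(3*O + 2*O) = sqrt(5*O) = sqrt(5)*sqrt(O))
(-73 + I(-17))*(T(9) - 1*(-36)) = (-73 + sqrt(5)*sqrt(-17))*(9 - 1*(-36)) = (-73 + sqrt(5)*(I*sqrt(17)))*(9 + 36) = (-73 + I*sqrt(85))*45 = -3285 + 45*I*sqrt(85)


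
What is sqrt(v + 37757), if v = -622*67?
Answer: I*sqrt(3917) ≈ 62.586*I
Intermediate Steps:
v = -41674
sqrt(v + 37757) = sqrt(-41674 + 37757) = sqrt(-3917) = I*sqrt(3917)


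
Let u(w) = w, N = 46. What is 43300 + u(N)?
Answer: 43346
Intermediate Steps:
43300 + u(N) = 43300 + 46 = 43346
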